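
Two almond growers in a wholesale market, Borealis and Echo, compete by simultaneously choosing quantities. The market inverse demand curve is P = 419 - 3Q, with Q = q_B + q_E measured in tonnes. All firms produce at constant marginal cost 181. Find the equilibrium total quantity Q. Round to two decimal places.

52.89

Each firm earns π_i = (419 - 3Q)q_i - 181q_i.
First-order condition (treating rivals' output as given): 238 - 6q_i - 3q_j = 0.
By symmetry each firm produces the same amount; substituting q_j = q_i yields q_i = 238/9.
Total output Q = 238/9 + 238/9 = 476/9.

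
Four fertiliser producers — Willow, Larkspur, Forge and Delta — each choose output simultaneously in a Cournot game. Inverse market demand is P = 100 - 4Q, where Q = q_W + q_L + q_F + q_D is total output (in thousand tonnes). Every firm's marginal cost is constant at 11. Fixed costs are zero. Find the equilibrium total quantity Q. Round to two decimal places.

17.80

A representative firm's profit is π_i = q_i(100 - 4Q) - 11q_i.
Setting ∂π_i/∂q_i = 0 with rivals' quantities fixed: 89 - 8q_i - 4·Σ_{j≠i} q_j = 0.
By symmetry each firm produces the same amount; substituting Σ_{j≠i} q_j = 3q_i yields q_i = 89/20.
Total output Q = 89/20 + 89/20 + 89/20 + 89/20 = 89/5.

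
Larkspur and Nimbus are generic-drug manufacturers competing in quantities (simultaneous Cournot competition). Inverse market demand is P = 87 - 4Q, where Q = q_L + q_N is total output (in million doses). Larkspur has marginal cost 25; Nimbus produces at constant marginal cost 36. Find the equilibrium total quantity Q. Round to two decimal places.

9.42

Larkspur's profit: π_L = (87 - 4Q)q_L - (25q_L). Setting ∂π_L/∂q_L = 0: 62 - 8q_L - 4(q_N) = 0.
Nimbus's profit: π_N = (87 - 4Q)q_N - (36q_N). Setting ∂π_N/∂q_N = 0: 51 - 8q_N - 4(q_L) = 0.
Best responses: q_L = (62 - 4q_N)/8, q_N = (51 - 4q_L)/8.
Solving the pair: q_L = 73/12, q_N = 10/3.
Total output Q = 73/12 + 10/3 = 113/12.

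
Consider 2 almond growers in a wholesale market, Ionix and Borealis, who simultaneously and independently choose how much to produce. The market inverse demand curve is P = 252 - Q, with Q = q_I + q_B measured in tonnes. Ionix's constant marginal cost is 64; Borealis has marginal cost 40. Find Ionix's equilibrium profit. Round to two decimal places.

Ionix's profit: π_I = (252 - Q)q_I - (64q_I). Setting ∂π_I/∂q_I = 0: 188 - 2q_I - (q_B) = 0.
Borealis's profit: π_B = (252 - Q)q_B - (40q_B). Setting ∂π_B/∂q_B = 0: 212 - 2q_B - (q_I) = 0.
Rearranging gives the reaction functions q_I = (188 - q_B)/2 and q_B = (212 - q_I)/2.
Substituting one into the other gives q_I = 164/3 and q_B = 236/3.
Price P = 252 - 400/3 = 356/3.
Ionix's profit: (356/3 - 64)·(164/3) = 2988.4444.

2988.44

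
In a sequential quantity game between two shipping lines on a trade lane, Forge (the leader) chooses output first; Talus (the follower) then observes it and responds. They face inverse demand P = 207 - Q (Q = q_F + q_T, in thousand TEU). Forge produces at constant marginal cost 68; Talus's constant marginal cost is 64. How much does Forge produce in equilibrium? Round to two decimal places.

The follower Talus best-responds to any q_F: π_T = (207 - Q)q_T - 64q_T.
∂π_T/∂q_T = 143 - q_F - 2q_T = 0 gives the reaction function q_T = (143 - q_F)/2.
Forge substitutes q_T(q_F) into its own profit: π_F = q_F(207 - q_F - (143 - q_F)/2) - 68q_F = (271/2 - (1/2)q_F)q_F - 68q_F.
Maximising: ∂π_F/∂q_F = 135/2 - q_F = 0, giving q_F = 135/2.
Then q_T = (143 - 135/2)/2 = 151/4.

67.50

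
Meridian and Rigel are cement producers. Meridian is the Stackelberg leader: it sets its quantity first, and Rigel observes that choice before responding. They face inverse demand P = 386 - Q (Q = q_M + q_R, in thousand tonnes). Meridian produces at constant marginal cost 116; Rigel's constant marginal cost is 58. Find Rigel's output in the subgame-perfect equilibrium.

The follower Rigel best-responds to any q_M: π_R = (386 - Q)q_R - 58q_R.
Setting the follower's marginal profit to zero, 328 - q_M - 2q_R = 0, i.e. q_R = (328 - q_M)/2.
Meridian substitutes q_R(q_M) into its own profit: π_M = q_M(386 - q_M - (328 - q_M)/2) - 116q_M = (222 - (1/2)q_M)q_M - 116q_M.
The leader's first-order condition 106 - q_M = 0 yields q_M = 106.
Then q_R = (328 - 106)/2 = 111.

111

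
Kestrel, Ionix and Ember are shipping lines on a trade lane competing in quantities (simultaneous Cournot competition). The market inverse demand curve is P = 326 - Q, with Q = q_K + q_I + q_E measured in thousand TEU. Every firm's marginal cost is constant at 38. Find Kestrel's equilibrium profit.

5184

Each firm earns π_i = (326 - Q)q_i - 38q_i.
Setting ∂π_i/∂q_i = 0 with rivals' quantities fixed: 288 - 2q_i - Σ_{j≠i} q_j = 0.
With identical firms every q_j equals q_i, so Σ_{j≠i} q_j = 2q_i and 288 = 4q_i, giving q_i = 72.
Price P = 326 - 216 = 110.
Kestrel's profit: (110 - 38)·72 = 5184.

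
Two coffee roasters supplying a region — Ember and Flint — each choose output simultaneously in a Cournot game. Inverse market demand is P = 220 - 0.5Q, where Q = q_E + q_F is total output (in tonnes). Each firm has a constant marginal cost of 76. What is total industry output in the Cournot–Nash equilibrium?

Each firm earns π_i = (220 - 0.5Q)q_i - 76q_i.
First-order condition (treating rivals' output as given): 144 - q_i - (1/2)q_j = 0.
With identical firms every q_j equals q_i, so q_j = q_i and 144 = (3/2)q_i, giving q_i = 96.
Total output Q = 96 + 96 = 192.

192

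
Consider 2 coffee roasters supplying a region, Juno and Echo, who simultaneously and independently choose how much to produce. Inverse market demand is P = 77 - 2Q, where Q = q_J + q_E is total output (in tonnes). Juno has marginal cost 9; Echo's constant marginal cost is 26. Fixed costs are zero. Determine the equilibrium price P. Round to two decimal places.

Juno's profit: π_J = (77 - 2Q)q_J - (9q_J). Setting ∂π_J/∂q_J = 0: 68 - 4q_J - 2(q_E) = 0.
Echo's first-order condition: 51 - 4q_E - 2(q_J) = 0.
So q_J = (68 - 2q_E)/4 and q_E = (51 - 2q_J)/4.
Substituting one into the other gives q_J = 85/6 and q_E = 17/3.
Total output Q = 119/6, so price P = 77 - 2·(119/6) = 112/3.

37.33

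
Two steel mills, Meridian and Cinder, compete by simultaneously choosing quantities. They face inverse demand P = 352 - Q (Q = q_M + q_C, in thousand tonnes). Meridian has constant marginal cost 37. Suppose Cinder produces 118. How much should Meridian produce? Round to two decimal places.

With the rival's output fixed at 118, Meridian's profit is π_M = (352 - 118 - q_M)q_M - (37q_M) = (234 - q_M)q_M - (37q_M).
∂π_M/∂q_M = 197 - 2q_M = 0, so q_M = 197/2.

98.50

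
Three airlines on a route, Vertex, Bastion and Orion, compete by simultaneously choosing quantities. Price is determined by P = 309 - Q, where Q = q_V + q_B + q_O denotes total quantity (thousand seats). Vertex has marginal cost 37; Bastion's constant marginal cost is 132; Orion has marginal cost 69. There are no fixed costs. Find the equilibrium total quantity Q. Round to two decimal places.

Vertex's profit: π_V = (309 - Q)q_V - (37q_V). Setting ∂π_V/∂q_V = 0: 272 - 2q_V - (q_B + q_O) = 0.
Bastion's first-order condition: 177 - 2q_B - (q_V + q_O) = 0.
Orion's first-order condition: 240 - 2q_O - (q_V + q_B) = 0.
Summing all 3 equations gives 689 − 4Q = 0, hence Q = 689/4.
Back-substituting: q_V = (272 − 689/4) = 399/4, q_B = (177 − 689/4) = 19/4, q_O = (240 − 689/4) = 271/4.
Total output Q = 399/4 + 19/4 + 271/4 = 689/4.

172.25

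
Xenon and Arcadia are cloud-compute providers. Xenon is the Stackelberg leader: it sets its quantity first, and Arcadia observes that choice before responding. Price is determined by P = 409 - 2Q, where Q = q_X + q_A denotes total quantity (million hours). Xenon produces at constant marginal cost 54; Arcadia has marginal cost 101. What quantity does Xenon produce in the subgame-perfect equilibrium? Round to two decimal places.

100.50

The follower Arcadia best-responds to any q_X: π_A = (409 - 2Q)q_A - 101q_A.
Setting the follower's marginal profit to zero, 308 - 2q_X - 4q_A = 0, i.e. q_A = (308 - 2q_X)/4.
Xenon substitutes q_A(q_X) into its own profit: π_X = q_X(409 - 2q_X - (308 - 2q_X)/2) - 54q_X = (255 - q_X)q_X - 54q_X.
The leader's first-order condition 201 - 2q_X = 0 yields q_X = 201/2.
Then q_A = (308 - 2·(201/2))/4 = 107/4.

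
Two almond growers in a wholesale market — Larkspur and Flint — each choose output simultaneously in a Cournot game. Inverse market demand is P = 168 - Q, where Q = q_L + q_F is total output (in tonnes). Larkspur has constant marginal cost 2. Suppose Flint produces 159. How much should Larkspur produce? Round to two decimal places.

3.50

With the rival's output fixed at 159, Larkspur's profit is π_L = (168 - 159 - q_L)q_L - (2q_L) = (9 - q_L)q_L - (2q_L).
∂π_L/∂q_L = 7 - 2q_L = 0, so q_L = 7/2.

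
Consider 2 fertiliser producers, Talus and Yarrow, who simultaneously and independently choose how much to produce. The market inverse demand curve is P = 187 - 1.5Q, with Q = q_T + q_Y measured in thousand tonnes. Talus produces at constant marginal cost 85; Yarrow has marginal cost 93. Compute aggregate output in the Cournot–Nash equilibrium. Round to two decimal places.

43.56

Talus's profit: π_T = (187 - 1.5Q)q_T - (85q_T). Setting ∂π_T/∂q_T = 0: 102 - 3q_T - (3/2)(q_Y) = 0.
Yarrow's first-order condition: 94 - 3q_Y - (3/2)(q_T) = 0.
So q_T = (102 - (3/2)q_Y)/3 and q_Y = (94 - (3/2)q_T)/3.
Substituting one into the other gives q_T = 220/9 and q_Y = 172/9.
Total output Q = 220/9 + 172/9 = 392/9.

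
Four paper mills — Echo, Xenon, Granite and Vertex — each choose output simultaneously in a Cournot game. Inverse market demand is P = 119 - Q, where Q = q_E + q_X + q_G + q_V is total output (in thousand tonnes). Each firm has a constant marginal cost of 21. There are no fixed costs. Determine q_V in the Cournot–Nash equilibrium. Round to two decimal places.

19.60

Each firm earns π_i = (119 - Q)q_i - 21q_i.
Setting ∂π_i/∂q_i = 0 with rivals' quantities fixed: 98 - 2q_i - Σ_{j≠i} q_j = 0.
By symmetry each firm produces the same amount; substituting Σ_{j≠i} q_j = 3q_i yields q_i = 98/5.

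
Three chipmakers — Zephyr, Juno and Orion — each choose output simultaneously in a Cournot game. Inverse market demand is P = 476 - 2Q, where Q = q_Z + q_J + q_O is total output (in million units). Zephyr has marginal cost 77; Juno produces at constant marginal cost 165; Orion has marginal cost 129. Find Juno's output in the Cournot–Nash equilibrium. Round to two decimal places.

Zephyr's profit: π_Z = (476 - 2Q)q_Z - (77q_Z). Setting ∂π_Z/∂q_Z = 0: 399 - 4q_Z - 2(q_J + q_O) = 0.
Juno's profit: π_J = (476 - 2Q)q_J - (165q_J). Setting ∂π_J/∂q_J = 0: 311 - 4q_J - 2(q_Z + q_O) = 0.
Orion's profit: π_O = (476 - 2Q)q_O - (129q_O). Setting ∂π_O/∂q_O = 0: 347 - 4q_O - 2(q_Z + q_J) = 0.
Adding the 3 first-order conditions: 1057 − 8Q = 0, so Q = 1057/8.
Back-substituting: q_Z = (399 − 1057/4)/2 = 539/8, q_J = (311 − 1057/4)/2 = 187/8, q_O = (347 − 1057/4)/2 = 331/8.

23.38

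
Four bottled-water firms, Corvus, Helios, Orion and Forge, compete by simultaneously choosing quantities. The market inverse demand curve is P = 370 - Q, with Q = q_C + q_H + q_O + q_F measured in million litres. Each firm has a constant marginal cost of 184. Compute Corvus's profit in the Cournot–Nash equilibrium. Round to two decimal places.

Each firm earns π_i = (370 - Q)q_i - 184q_i.
Setting ∂π_i/∂q_i = 0 with rivals' quantities fixed: 186 - 2q_i - Σ_{j≠i} q_j = 0.
By symmetry each firm produces the same amount; substituting Σ_{j≠i} q_j = 3q_i yields q_i = 186/5.
Price P = 370 - 744/5 = 1106/5.
Corvus's profit: (1106/5 - 184)·(186/5) = 1383.8400.

1383.84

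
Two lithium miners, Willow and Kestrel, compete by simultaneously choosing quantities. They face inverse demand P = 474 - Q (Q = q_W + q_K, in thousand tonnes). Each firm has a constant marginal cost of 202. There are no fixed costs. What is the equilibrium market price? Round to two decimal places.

Each firm earns π_i = (474 - Q)q_i - 202q_i.
Setting ∂π_i/∂q_i = 0 with rivals' quantities fixed: 272 - 2q_i - q_j = 0.
With identical firms every q_j equals q_i, so q_j = q_i and 272 = 3q_i, giving q_i = 272/3.
Total output Q = 544/3, so price P = 474 - 544/3 = 878/3.

292.67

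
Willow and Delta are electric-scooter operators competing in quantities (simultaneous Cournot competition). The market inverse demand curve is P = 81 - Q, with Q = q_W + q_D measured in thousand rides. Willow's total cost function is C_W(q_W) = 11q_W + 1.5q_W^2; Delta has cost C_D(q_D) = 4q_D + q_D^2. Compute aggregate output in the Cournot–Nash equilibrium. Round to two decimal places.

Willow's profit: π_W = (81 - Q)q_W - (11q_W + (3/2)q_W²). Setting ∂π_W/∂q_W = 0: 70 - 5q_W - (q_D) = 0.
Delta's profit: π_D = (81 - Q)q_D - (4q_D + q_D²). Setting ∂π_D/∂q_D = 0: 77 - 4q_D - (q_W) = 0.
Best responses: q_W = (70 - q_D)/5, q_D = (77 - q_W)/4.
Solving the pair: q_W = 203/19, q_D = 315/19.
Total output Q = 203/19 + 315/19 = 518/19.

27.26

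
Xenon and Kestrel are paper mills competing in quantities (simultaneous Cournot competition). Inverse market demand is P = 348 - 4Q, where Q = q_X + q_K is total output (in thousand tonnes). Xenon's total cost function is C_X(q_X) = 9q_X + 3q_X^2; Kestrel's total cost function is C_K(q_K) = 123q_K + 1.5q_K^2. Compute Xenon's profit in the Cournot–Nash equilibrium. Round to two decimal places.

2941.75

Xenon's profit: π_X = (348 - 4Q)q_X - (9q_X + 3q_X²). Setting ∂π_X/∂q_X = 0: 339 - 14q_X - 4(q_K) = 0.
Kestrel's profit: π_K = (348 - 4Q)q_K - (123q_K + (3/2)q_K²). Setting ∂π_K/∂q_K = 0: 225 - 11q_K - 4(q_X) = 0.
Rearranging gives the reaction functions q_X = (339 - 4q_K)/14 and q_K = (225 - 4q_X)/11.
Solving the pair: q_X = 41/2, q_K = 13.
Price P = 348 - 4·(67/2) = 214.
Xenon's profit: 214·(41/2) - 9·(41/2) - 3(41/2)² = 2941.7500.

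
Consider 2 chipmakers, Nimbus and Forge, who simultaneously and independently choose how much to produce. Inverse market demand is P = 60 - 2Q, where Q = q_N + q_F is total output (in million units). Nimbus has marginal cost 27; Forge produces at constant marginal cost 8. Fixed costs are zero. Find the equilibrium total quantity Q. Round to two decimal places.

14.17

Nimbus's profit: π_N = (60 - 2Q)q_N - (27q_N). Setting ∂π_N/∂q_N = 0: 33 - 4q_N - 2(q_F) = 0.
Forge's first-order condition: 52 - 4q_F - 2(q_N) = 0.
Rearranging gives the reaction functions q_N = (33 - 2q_F)/4 and q_F = (52 - 2q_N)/4.
Solving the pair: q_N = 7/3, q_F = 71/6.
Total output Q = 7/3 + 71/6 = 85/6.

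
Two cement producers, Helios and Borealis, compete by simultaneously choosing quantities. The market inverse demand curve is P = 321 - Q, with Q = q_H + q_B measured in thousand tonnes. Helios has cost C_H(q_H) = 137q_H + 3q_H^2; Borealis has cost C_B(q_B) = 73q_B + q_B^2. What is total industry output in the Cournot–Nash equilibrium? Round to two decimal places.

Helios's profit: π_H = (321 - Q)q_H - (137q_H + 3q_H²). Setting ∂π_H/∂q_H = 0: 184 - 8q_H - (q_B) = 0.
Borealis's profit: π_B = (321 - Q)q_B - (73q_B + q_B²). Setting ∂π_B/∂q_B = 0: 248 - 4q_B - (q_H) = 0.
Rearranging gives the reaction functions q_H = (184 - q_B)/8 and q_B = (248 - q_H)/4.
Solving the pair: q_H = 488/31, q_B = 1800/31.
Total output Q = 488/31 + 1800/31 = 73.8065.

73.81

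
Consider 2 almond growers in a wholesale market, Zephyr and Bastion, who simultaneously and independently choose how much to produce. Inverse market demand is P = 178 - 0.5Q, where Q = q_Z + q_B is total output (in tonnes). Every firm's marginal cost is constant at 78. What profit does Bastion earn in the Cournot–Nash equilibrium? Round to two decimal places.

2222.22

Each firm earns π_i = (178 - 0.5Q)q_i - 78q_i.
First-order condition (treating rivals' output as given): 100 - q_i - (1/2)q_j = 0.
By symmetry each firm produces the same amount; substituting q_j = q_i yields q_i = 100/(3/2) = 200/3.
Price P = 178 - (1/2)·(400/3) = 334/3.
Bastion's profit: (334/3 - 78)·(200/3) = 2222.2222.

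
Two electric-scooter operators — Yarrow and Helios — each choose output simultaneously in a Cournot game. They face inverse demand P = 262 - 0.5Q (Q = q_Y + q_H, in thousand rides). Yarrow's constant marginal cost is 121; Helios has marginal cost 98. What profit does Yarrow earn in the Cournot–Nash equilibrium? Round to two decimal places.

3094.22

Yarrow's profit: π_Y = (262 - 0.5Q)q_Y - (121q_Y). Setting ∂π_Y/∂q_Y = 0: 141 - q_Y - (1/2)(q_H) = 0.
Helios's first-order condition: 164 - q_H - (1/2)(q_Y) = 0.
Best responses: q_Y = (141 - (1/2)q_H), q_H = (164 - (1/2)q_Y).
Substituting one into the other gives q_Y = 236/3 and q_H = 374/3.
Price P = 262 - (1/2)·(610/3) = 481/3.
Yarrow's profit: (481/3 - 121)·(236/3) = 3094.2222.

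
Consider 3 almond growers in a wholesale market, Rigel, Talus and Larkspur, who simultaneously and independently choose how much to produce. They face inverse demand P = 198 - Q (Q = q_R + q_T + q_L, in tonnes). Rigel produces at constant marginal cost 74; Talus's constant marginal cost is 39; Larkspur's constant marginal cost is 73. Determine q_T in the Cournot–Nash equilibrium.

Rigel's profit: π_R = (198 - Q)q_R - (74q_R). Setting ∂π_R/∂q_R = 0: 124 - 2q_R - (q_T + q_L) = 0.
Talus's profit: π_T = (198 - Q)q_T - (39q_T). Setting ∂π_T/∂q_T = 0: 159 - 2q_T - (q_R + q_L) = 0.
Larkspur's first-order condition: 125 - 2q_L - (q_R + q_T) = 0.
Adding the 3 first-order conditions: 408 − 4Q = 0, so Q = 102.
Back-substituting: q_R = (124 − 102) = 22, q_T = (159 − 102) = 57, q_L = (125 − 102) = 23.

57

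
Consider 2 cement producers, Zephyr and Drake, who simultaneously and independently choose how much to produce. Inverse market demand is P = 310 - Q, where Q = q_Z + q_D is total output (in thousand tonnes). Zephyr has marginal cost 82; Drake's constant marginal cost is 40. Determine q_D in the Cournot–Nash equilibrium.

Zephyr's profit: π_Z = (310 - Q)q_Z - (82q_Z). Setting ∂π_Z/∂q_Z = 0: 228 - 2q_Z - (q_D) = 0.
Drake's first-order condition: 270 - 2q_D - (q_Z) = 0.
Rearranging gives the reaction functions q_Z = (228 - q_D)/2 and q_D = (270 - q_Z)/2.
Solving the pair: q_Z = 62, q_D = 104.

104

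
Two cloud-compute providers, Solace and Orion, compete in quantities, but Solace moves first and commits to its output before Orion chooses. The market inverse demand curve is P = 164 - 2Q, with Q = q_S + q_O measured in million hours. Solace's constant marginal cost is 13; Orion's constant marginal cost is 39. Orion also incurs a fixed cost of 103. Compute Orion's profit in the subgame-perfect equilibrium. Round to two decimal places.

63.53

Solve by backward induction. Given q_S, the follower Orion maximises π_O = (164 - 2q_S - 2q_O)q_O - 39q_O.
Follower FOC: 125 - 2q_S - 4q_O = 0, so q_O(q_S) = (125 - 2q_S)/4.
Solace substitutes q_O(q_S) into its own profit: π_S = q_S(164 - 2q_S - (125 - 2q_S)/2) - 13q_S = (203/2 - q_S)q_S - 13q_S.
Leader FOC: 177/2 - 2q_S = 0, so q_S = 177/4.
Then q_O = (125 - 2·(177/4))/4 = 73/8.
Price P = 164 - 2·(427/8) = 229/4.
Orion's profit: (229/4 - 39)·(73/8) - 103 = 63.5313.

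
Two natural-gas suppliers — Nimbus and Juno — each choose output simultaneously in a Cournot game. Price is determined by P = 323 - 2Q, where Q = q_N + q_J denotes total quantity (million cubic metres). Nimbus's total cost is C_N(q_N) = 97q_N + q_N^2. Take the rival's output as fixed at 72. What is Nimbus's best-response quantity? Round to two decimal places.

13.67

With the rival's output fixed at 72, Nimbus's profit is π_N = (323 - 2·72 - 2q_N)q_N - (97q_N + q_N²) = (179 - 2q_N)q_N - (97q_N + q_N²).
∂π_N/∂q_N = 82 - 6q_N = 0, so q_N = 41/3.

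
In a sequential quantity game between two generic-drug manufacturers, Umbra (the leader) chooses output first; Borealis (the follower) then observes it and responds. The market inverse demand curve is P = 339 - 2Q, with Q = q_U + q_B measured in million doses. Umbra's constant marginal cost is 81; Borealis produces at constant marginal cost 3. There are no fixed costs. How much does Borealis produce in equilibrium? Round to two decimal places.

61.50

Solve by backward induction. Given q_U, the follower Borealis maximises π_B = (339 - 2q_U - 2q_B)q_B - 3q_B.
∂π_B/∂q_B = 336 - 2q_U - 4q_B = 0 gives the reaction function q_B = (336 - 2q_U)/4.
Umbra substitutes q_B(q_U) into its own profit: π_U = q_U(339 - 2q_U - (336 - 2q_U)/2) - 81q_U = (171 - q_U)q_U - 81q_U.
The leader's first-order condition 90 - 2q_U = 0 yields q_U = 45.
Then q_B = (336 - 2·45)/4 = 123/2.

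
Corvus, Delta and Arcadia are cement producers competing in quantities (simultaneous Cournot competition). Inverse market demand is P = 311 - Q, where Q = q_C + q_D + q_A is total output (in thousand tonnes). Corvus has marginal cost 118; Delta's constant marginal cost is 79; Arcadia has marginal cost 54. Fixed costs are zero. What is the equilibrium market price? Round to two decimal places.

140.50

Corvus's profit: π_C = (311 - Q)q_C - (118q_C). Setting ∂π_C/∂q_C = 0: 193 - 2q_C - (q_D + q_A) = 0.
Delta's first-order condition: 232 - 2q_D - (q_C + q_A) = 0.
Arcadia's first-order condition: 257 - 2q_A - (q_C + q_D) = 0.
Adding the 3 first-order conditions: 682 − 4Q = 0, so Q = 341/2.
Back-substituting: q_C = (193 − 341/2) = 45/2, q_D = (232 − 341/2) = 123/2, q_A = (257 − 341/2) = 173/2.
Total output Q = 341/2, so price P = 311 - 341/2 = 281/2.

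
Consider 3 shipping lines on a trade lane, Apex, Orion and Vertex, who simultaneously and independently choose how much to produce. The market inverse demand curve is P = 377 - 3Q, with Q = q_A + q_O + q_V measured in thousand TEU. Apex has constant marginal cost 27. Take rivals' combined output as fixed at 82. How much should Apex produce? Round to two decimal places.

17.33

With rivals' combined output fixed at 82, Apex's profit is π_A = (377 - 3·82 - 3q_A)q_A - (27q_A) = (131 - 3q_A)q_A - (27q_A).
∂π_A/∂q_A = 104 - 6q_A = 0, so q_A = 52/3.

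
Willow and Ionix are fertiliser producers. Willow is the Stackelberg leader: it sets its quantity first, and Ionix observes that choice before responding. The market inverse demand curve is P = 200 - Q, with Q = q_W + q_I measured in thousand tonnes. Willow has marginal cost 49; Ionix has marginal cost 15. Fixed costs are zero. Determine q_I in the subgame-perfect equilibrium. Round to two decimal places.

63.25

The follower Ionix best-responds to any q_W: π_I = (200 - Q)q_I - 15q_I.
∂π_I/∂q_I = 185 - q_W - 2q_I = 0 gives the reaction function q_I = (185 - q_W)/2.
The leader anticipates this reaction. Substituting into P = 200 - Q gives P = 215/2 - (1/2)q_W, so π_W = (215/2 - (1/2)q_W)q_W - 49q_W.
The leader's first-order condition 117/2 - q_W = 0 yields q_W = 117/2.
Then q_I = (185 - 117/2)/2 = 253/4.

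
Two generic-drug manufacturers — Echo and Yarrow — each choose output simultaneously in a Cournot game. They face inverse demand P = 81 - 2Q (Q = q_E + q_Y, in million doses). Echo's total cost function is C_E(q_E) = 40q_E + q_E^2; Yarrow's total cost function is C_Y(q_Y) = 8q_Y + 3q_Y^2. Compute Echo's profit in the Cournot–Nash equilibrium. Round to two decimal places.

66.67

Echo's profit: π_E = (81 - 2Q)q_E - (40q_E + q_E²). Setting ∂π_E/∂q_E = 0: 41 - 6q_E - 2(q_Y) = 0.
Yarrow's profit: π_Y = (81 - 2Q)q_Y - (8q_Y + 3q_Y²). Setting ∂π_Y/∂q_Y = 0: 73 - 10q_Y - 2(q_E) = 0.
So q_E = (41 - 2q_Y)/6 and q_Y = (73 - 2q_E)/10.
Solving the pair: q_E = 33/7, q_Y = 89/14.
Price P = 81 - 2·(155/14) = 412/7.
Echo's profit: (412/7)·(33/7) - 40·(33/7) - (33/7)² = 66.6735.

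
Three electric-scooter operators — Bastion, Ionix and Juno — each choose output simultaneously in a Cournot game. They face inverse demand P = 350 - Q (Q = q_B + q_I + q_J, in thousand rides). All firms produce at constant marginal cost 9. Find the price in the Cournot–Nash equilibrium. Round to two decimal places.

Each firm earns π_i = (350 - Q)q_i - 9q_i.
Setting ∂π_i/∂q_i = 0 with rivals' quantities fixed: 341 - 2q_i - Σ_{j≠i} q_j = 0.
With identical firms every q_j equals q_i, so Σ_{j≠i} q_j = 2q_i and 341 = 4q_i, giving q_i = 341/4.
Total output Q = 1023/4, so price P = 350 - 1023/4 = 377/4.

94.25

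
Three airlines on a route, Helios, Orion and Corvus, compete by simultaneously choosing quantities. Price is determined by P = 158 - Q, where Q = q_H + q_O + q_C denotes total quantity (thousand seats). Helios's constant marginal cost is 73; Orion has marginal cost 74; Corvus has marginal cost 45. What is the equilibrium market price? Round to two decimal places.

87.50

Helios's profit: π_H = (158 - Q)q_H - (73q_H). Setting ∂π_H/∂q_H = 0: 85 - 2q_H - (q_O + q_C) = 0.
Orion's first-order condition: 84 - 2q_O - (q_H + q_C) = 0.
Corvus's profit: π_C = (158 - Q)q_C - (45q_C). Setting ∂π_C/∂q_C = 0: 113 - 2q_C - (q_H + q_O) = 0.
Adding the 3 first-order conditions: 282 − 4Q = 0, so Q = 141/2.
Back-substituting: q_H = (85 − 141/2) = 29/2, q_O = (84 − 141/2) = 27/2, q_C = (113 − 141/2) = 85/2.
Total output Q = 141/2, so price P = 158 - 141/2 = 175/2.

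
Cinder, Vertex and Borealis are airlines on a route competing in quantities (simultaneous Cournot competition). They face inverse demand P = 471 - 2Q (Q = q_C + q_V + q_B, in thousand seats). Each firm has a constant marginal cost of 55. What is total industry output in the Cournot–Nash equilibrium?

156

Each firm earns π_i = (471 - 2Q)q_i - 55q_i.
Setting ∂π_i/∂q_i = 0 with rivals' quantities fixed: 416 - 4q_i - 2·Σ_{j≠i} q_j = 0.
By symmetry each firm produces the same amount; substituting Σ_{j≠i} q_j = 2q_i yields q_i = 416/8 = 52.
Total output Q = 52 + 52 + 52 = 156.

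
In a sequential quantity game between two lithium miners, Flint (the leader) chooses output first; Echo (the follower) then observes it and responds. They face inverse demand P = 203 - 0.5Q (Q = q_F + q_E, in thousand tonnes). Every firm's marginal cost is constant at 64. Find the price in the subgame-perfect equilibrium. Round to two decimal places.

98.75

Solve by backward induction. Given q_F, the follower Echo maximises π_E = (203 - (1/2)q_F - (1/2)q_E)q_E - 64q_E.
Follower FOC: 139 - (1/2)q_F - q_E = 0, so q_E(q_F) = (139 - (1/2)q_F).
Flint substitutes q_E(q_F) into its own profit: π_F = q_F(203 - (1/2)q_F - (139 - (1/2)q_F)/2) - 64q_F = (267/2 - (1/4)q_F)q_F - 64q_F.
The leader's first-order condition 139/2 - (1/2)q_F = 0 yields q_F = 139.
Then q_E = (139 - (1/2)·139) = 139/2.
Total output Q = 417/2, so price P = 203 - (1/2)·(417/2) = 395/4.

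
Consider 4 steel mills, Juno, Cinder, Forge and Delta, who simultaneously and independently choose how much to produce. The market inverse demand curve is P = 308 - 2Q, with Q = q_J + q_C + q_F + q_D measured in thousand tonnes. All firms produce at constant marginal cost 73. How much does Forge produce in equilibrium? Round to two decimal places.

A representative firm's profit is π_i = q_i(308 - 2Q) - 73q_i.
Setting ∂π_i/∂q_i = 0 with rivals' quantities fixed: 235 - 4q_i - 2·Σ_{j≠i} q_j = 0.
With identical firms every q_j equals q_i, so Σ_{j≠i} q_j = 3q_i and 235 = 10q_i, giving q_i = 47/2.

23.50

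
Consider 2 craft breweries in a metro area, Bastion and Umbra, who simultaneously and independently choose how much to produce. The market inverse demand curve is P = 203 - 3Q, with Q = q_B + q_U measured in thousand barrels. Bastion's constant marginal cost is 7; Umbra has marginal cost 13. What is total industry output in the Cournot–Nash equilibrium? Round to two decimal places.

Bastion's profit: π_B = (203 - 3Q)q_B - (7q_B). Setting ∂π_B/∂q_B = 0: 196 - 6q_B - 3(q_U) = 0.
Umbra's profit: π_U = (203 - 3Q)q_U - (13q_U). Setting ∂π_U/∂q_U = 0: 190 - 6q_U - 3(q_B) = 0.
Rearranging gives the reaction functions q_B = (196 - 3q_U)/6 and q_U = (190 - 3q_B)/6.
Substituting one into the other gives q_B = 202/9 and q_U = 184/9.
Total output Q = 202/9 + 184/9 = 386/9.

42.89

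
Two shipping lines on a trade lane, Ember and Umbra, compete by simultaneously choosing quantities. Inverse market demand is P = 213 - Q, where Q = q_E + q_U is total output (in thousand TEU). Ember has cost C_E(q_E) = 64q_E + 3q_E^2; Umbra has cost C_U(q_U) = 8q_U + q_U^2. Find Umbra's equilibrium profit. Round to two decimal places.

Ember's profit: π_E = (213 - Q)q_E - (64q_E + 3q_E²). Setting ∂π_E/∂q_E = 0: 149 - 8q_E - (q_U) = 0.
Umbra's profit: π_U = (213 - Q)q_U - (8q_U + q_U²). Setting ∂π_U/∂q_U = 0: 205 - 4q_U - (q_E) = 0.
So q_E = (149 - q_U)/8 and q_U = (205 - q_E)/4.
Solving the pair: q_E = 391/31, q_U = 1491/31.
Price P = 213 - 1882/31 = 152.2903.
Umbra's profit: 152.2903·(1491/31) - 8·(1491/31) - (1491/31)² = 4626.5994.

4626.60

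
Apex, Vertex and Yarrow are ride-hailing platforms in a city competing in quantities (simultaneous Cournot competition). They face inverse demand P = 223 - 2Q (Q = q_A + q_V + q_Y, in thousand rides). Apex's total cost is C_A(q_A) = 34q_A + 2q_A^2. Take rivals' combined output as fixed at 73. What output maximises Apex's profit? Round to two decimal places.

With rivals' combined output fixed at 73, Apex's profit is π_A = (223 - 2·73 - 2q_A)q_A - (34q_A + 2q_A²) = (77 - 2q_A)q_A - (34q_A + 2q_A²).
∂π_A/∂q_A = 43 - 8q_A = 0, so q_A = 43/8.

5.38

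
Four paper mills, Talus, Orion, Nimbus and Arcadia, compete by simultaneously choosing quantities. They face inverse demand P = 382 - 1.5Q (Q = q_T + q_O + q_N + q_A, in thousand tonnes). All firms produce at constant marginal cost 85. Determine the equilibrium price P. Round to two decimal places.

A representative firm's profit is π_i = q_i(382 - 1.5Q) - 85q_i.
Setting ∂π_i/∂q_i = 0 with rivals' quantities fixed: 297 - 3q_i - (3/2)·Σ_{j≠i} q_j = 0.
With identical firms every q_j equals q_i, so Σ_{j≠i} q_j = 3q_i and 297 = (15/2)q_i, giving q_i = 198/5.
Total output Q = 792/5, so price P = 382 - (3/2)·(792/5) = 722/5.

144.40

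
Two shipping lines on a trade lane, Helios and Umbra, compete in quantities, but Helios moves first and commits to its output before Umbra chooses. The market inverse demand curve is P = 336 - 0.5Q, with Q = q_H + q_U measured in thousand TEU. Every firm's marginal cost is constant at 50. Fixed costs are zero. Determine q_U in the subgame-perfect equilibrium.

143

The follower Umbra best-responds to any q_H: π_U = (336 - 0.5Q)q_U - 50q_U.
Follower FOC: 286 - (1/2)q_H - q_U = 0, so q_U(q_H) = (286 - (1/2)q_H).
The leader anticipates this reaction. Substituting into P = 336 - 0.5Q gives P = 193 - (1/4)q_H, so π_H = (193 - (1/4)q_H)q_H - 50q_H.
The leader's first-order condition 143 - (1/2)q_H = 0 yields q_H = 286.
Then q_U = (286 - (1/2)·286) = 143.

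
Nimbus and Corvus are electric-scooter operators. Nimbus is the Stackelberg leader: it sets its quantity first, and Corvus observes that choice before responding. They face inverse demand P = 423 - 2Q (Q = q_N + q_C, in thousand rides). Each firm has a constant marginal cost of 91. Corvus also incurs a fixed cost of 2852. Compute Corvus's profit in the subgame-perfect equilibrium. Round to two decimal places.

592.50

The follower Corvus best-responds to any q_N: π_C = (423 - 2Q)q_C - 91q_C.
Follower FOC: 332 - 2q_N - 4q_C = 0, so q_C(q_N) = (332 - 2q_N)/4.
Nimbus substitutes q_C(q_N) into its own profit: π_N = q_N(423 - 2q_N - (332 - 2q_N)/2) - 91q_N = (257 - q_N)q_N - 91q_N.
Maximising: ∂π_N/∂q_N = 166 - 2q_N = 0, giving q_N = 83.
Then q_C = (332 - 2·83)/4 = 83/2.
Price P = 423 - 2·(249/2) = 174.
Corvus's profit: (174 - 91)·(83/2) - 2852 = 1185/2.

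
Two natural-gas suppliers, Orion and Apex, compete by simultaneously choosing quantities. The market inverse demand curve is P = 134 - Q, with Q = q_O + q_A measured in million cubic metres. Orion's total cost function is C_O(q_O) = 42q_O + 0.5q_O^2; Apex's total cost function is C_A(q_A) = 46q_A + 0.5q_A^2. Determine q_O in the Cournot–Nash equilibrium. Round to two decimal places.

Orion's profit: π_O = (134 - Q)q_O - (42q_O + (1/2)q_O²). Setting ∂π_O/∂q_O = 0: 92 - 3q_O - (q_A) = 0.
Apex's first-order condition: 88 - 3q_A - (q_O) = 0.
So q_O = (92 - q_A)/3 and q_A = (88 - q_O)/3.
Substituting one into the other gives q_O = 47/2 and q_A = 43/2.

23.50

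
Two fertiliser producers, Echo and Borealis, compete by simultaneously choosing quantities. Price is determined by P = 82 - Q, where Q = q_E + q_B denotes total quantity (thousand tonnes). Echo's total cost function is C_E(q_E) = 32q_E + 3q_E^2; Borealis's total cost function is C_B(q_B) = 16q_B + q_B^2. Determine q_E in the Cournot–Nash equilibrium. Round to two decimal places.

Echo's profit: π_E = (82 - Q)q_E - (32q_E + 3q_E²). Setting ∂π_E/∂q_E = 0: 50 - 8q_E - (q_B) = 0.
Borealis's profit: π_B = (82 - Q)q_B - (16q_B + q_B²). Setting ∂π_B/∂q_B = 0: 66 - 4q_B - (q_E) = 0.
Best responses: q_E = (50 - q_B)/8, q_B = (66 - q_E)/4.
Solving the pair: q_E = 134/31, q_B = 478/31.

4.32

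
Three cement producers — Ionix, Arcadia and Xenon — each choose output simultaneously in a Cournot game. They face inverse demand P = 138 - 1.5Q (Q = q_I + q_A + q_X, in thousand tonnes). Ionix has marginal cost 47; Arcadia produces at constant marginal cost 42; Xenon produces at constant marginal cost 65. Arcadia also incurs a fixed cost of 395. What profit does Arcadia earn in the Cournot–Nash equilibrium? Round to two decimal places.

245.67

Ionix's profit: π_I = (138 - 1.5Q)q_I - (47q_I). Setting ∂π_I/∂q_I = 0: 91 - 3q_I - (3/2)(q_A + q_X) = 0.
Arcadia's first-order condition: 96 - 3q_A - (3/2)(q_I + q_X) = 0.
Xenon's profit: π_X = (138 - 1.5Q)q_X - (65q_X). Setting ∂π_X/∂q_X = 0: 73 - 3q_X - (3/2)(q_I + q_A) = 0.
Adding the 3 conditions: 260 − 3Q − 3Q = 0, i.e. Q = 130/3.
Back-substituting: q_I = (91 − 65)/(3/2) = 52/3, q_A = (96 − 65)/(3/2) = 62/3, q_X = (73 − 65)/(3/2) = 16/3.
Price P = 138 - (3/2)·(130/3) = 73.
Arcadia's profit: (73 - 42)·(62/3) - 395 = 737/3.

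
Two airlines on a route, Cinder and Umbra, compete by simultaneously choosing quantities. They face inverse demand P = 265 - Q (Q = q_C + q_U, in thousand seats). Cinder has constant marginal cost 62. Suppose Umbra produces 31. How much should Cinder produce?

With the rival's output fixed at 31, Cinder's profit is π_C = (265 - 31 - q_C)q_C - (62q_C) = (234 - q_C)q_C - (62q_C).
∂π_C/∂q_C = 172 - 2q_C = 0, so q_C = 86.

86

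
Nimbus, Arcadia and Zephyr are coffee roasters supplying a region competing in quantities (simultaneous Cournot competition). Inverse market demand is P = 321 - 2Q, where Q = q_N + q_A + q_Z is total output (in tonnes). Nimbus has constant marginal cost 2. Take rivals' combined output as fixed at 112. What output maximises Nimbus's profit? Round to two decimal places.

23.75

With rivals' combined output fixed at 112, Nimbus's profit is π_N = (321 - 2·112 - 2q_N)q_N - (2q_N) = (97 - 2q_N)q_N - (2q_N).
∂π_N/∂q_N = 95 - 4q_N = 0, so q_N = 95/4.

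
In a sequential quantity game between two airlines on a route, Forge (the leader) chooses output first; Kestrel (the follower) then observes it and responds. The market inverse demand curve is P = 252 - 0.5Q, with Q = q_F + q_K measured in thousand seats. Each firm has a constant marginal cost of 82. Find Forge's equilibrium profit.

7225

The follower Kestrel best-responds to any q_F: π_K = (252 - 0.5Q)q_K - 82q_K.
Setting the follower's marginal profit to zero, 170 - (1/2)q_F - q_K = 0, i.e. q_K = (170 - (1/2)q_F).
The leader anticipates this reaction. Substituting into P = 252 - 0.5Q gives P = 167 - (1/4)q_F, so π_F = (167 - (1/4)q_F)q_F - 82q_F.
Maximising: ∂π_F/∂q_F = 85 - (1/2)q_F = 0, giving q_F = 170.
Then q_K = (170 - (1/2)·170) = 85.
Price P = 252 - (1/2)·255 = 249/2.
Forge's profit: (249/2 - 82)·170 = 7225.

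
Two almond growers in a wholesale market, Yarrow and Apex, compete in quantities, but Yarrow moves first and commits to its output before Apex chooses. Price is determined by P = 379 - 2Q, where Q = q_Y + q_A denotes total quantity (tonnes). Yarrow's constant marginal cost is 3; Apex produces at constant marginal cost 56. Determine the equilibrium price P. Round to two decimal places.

The follower Apex best-responds to any q_Y: π_A = (379 - 2Q)q_A - 56q_A.
Setting the follower's marginal profit to zero, 323 - 2q_Y - 4q_A = 0, i.e. q_A = (323 - 2q_Y)/4.
The leader anticipates this reaction. Substituting into P = 379 - 2Q gives P = 435/2 - q_Y, so π_Y = (435/2 - q_Y)q_Y - 3q_Y.
Leader FOC: 429/2 - 2q_Y = 0, so q_Y = 429/4.
Then q_A = (323 - 2·(429/4))/4 = 217/8.
Total output Q = 1075/8, so price P = 379 - 2·(1075/8) = 441/4.

110.25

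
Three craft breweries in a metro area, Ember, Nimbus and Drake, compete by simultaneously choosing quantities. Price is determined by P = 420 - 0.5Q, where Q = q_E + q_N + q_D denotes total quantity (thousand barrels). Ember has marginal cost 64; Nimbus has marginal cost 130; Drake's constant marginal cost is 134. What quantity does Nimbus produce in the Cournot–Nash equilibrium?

Ember's profit: π_E = (420 - 0.5Q)q_E - (64q_E). Setting ∂π_E/∂q_E = 0: 356 - q_E - (1/2)(q_N + q_D) = 0.
Nimbus's profit: π_N = (420 - 0.5Q)q_N - (130q_N). Setting ∂π_N/∂q_N = 0: 290 - q_N - (1/2)(q_E + q_D) = 0.
Drake's first-order condition: 286 - q_D - (1/2)(q_E + q_N) = 0.
Summing all 3 equations gives 932 − 2Q = 0, hence Q = 466.
Back-substituting: q_E = (356 − 233)/(1/2) = 246, q_N = (290 − 233)/(1/2) = 114, q_D = (286 − 233)/(1/2) = 106.

114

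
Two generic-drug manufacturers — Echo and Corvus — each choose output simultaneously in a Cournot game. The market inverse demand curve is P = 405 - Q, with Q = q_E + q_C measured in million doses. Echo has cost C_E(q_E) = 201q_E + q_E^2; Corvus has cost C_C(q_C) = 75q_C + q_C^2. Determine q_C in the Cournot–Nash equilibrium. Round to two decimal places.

Echo's profit: π_E = (405 - Q)q_E - (201q_E + q_E²). Setting ∂π_E/∂q_E = 0: 204 - 4q_E - (q_C) = 0.
Corvus's profit: π_C = (405 - Q)q_C - (75q_C + q_C²). Setting ∂π_C/∂q_C = 0: 330 - 4q_C - (q_E) = 0.
Rearranging gives the reaction functions q_E = (204 - q_C)/4 and q_C = (330 - q_E)/4.
Solving the pair: q_E = 162/5, q_C = 372/5.

74.40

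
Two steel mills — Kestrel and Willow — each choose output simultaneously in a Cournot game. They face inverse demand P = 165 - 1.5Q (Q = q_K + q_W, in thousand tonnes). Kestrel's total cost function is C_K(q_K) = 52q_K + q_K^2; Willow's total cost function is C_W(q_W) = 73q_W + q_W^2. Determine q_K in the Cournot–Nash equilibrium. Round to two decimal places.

Kestrel's profit: π_K = (165 - 1.5Q)q_K - (52q_K + q_K²). Setting ∂π_K/∂q_K = 0: 113 - 5q_K - (3/2)(q_W) = 0.
Willow's first-order condition: 92 - 5q_W - (3/2)(q_K) = 0.
So q_K = (113 - (3/2)q_W)/5 and q_W = (92 - (3/2)q_K)/5.
Solving the pair: q_K = 244/13, q_W = 166/13.

18.77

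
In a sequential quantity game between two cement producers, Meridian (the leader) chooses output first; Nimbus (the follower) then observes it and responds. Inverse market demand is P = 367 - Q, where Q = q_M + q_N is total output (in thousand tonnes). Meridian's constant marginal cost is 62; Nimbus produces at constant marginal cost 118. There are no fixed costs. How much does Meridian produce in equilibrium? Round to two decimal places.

Solve by backward induction. Given q_M, the follower Nimbus maximises π_N = (367 - q_M - q_N)q_N - 118q_N.
∂π_N/∂q_N = 249 - q_M - 2q_N = 0 gives the reaction function q_N = (249 - q_M)/2.
Meridian substitutes q_N(q_M) into its own profit: π_M = q_M(367 - q_M - (249 - q_M)/2) - 62q_M = (485/2 - (1/2)q_M)q_M - 62q_M.
Maximising: ∂π_M/∂q_M = 361/2 - q_M = 0, giving q_M = 361/2.
Then q_N = (249 - 361/2)/2 = 137/4.

180.50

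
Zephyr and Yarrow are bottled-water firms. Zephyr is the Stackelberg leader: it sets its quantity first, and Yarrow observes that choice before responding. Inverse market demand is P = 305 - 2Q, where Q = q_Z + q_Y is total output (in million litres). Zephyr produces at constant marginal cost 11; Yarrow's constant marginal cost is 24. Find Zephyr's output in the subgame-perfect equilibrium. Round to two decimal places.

Solve by backward induction. Given q_Z, the follower Yarrow maximises π_Y = (305 - 2q_Z - 2q_Y)q_Y - 24q_Y.
Setting the follower's marginal profit to zero, 281 - 2q_Z - 4q_Y = 0, i.e. q_Y = (281 - 2q_Z)/4.
The leader anticipates this reaction. Substituting into P = 305 - 2Q gives P = 329/2 - q_Z, so π_Z = (329/2 - q_Z)q_Z - 11q_Z.
Maximising: ∂π_Z/∂q_Z = 307/2 - 2q_Z = 0, giving q_Z = 307/4.
Then q_Y = (281 - 2·(307/4))/4 = 255/8.

76.75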